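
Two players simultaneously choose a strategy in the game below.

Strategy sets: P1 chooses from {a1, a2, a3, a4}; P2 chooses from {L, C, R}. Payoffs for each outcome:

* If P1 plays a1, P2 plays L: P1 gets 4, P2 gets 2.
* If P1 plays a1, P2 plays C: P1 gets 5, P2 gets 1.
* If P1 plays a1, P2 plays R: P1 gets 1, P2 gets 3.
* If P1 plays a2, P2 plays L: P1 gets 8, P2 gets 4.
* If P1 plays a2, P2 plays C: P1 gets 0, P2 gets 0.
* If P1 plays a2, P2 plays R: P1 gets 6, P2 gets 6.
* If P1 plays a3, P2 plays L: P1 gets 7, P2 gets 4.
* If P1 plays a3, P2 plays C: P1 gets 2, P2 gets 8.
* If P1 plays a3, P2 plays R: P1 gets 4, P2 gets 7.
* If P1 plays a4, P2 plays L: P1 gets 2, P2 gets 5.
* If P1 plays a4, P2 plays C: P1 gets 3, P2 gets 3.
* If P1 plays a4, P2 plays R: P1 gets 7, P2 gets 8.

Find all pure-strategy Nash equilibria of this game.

(a4, R)

For each player, find the best response to each opponent profile; mutual best responses are the pure NE.
P1 against L: payoffs 4, 8, 7, 2 → best response a2.
P1 against C: payoffs 5, 0, 2, 3 → best response a1.
P1 against R: payoffs 1, 6, 4, 7 → best response a4.
P2 against a1: payoffs 2, 1, 3 → best response R.
P2 against a2: payoffs 4, 0, 6 → best response R.
P2 against a3: payoffs 4, 8, 7 → best response C.
P2 against a4: payoffs 5, 3, 8 → best response R.
Mutual best responses: (a4, R).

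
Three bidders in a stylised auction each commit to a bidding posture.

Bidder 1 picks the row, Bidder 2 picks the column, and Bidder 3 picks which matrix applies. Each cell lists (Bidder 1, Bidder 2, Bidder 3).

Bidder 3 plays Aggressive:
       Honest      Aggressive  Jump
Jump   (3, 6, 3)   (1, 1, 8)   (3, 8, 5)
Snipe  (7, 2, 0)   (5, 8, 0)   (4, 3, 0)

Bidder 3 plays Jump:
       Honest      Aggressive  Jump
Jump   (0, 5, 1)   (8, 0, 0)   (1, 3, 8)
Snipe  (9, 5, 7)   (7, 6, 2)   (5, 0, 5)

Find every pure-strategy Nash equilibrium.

There is no pure-strategy Nash equilibrium.

(Jump, Honest, Aggressive): Bidder 1 can switch to Snipe (3 → 7). Not NE.
(Jump, Honest, Jump): Bidder 1 can switch to Snipe (0 → 9). Not NE.
(Jump, Aggressive, Aggressive): Bidder 1 can switch to Snipe (1 → 5). Not NE.
(Jump, Aggressive, Jump): Bidder 2 can switch to Honest (0 → 5). Not NE.
(Jump, Jump, Aggressive): Bidder 1 can switch to Snipe (3 → 4). Not NE.
(Jump, Jump, Jump): Bidder 1 can switch to Snipe (1 → 5). Not NE.
(The remaining 6 profiles each have a profitable deviation by the same check.)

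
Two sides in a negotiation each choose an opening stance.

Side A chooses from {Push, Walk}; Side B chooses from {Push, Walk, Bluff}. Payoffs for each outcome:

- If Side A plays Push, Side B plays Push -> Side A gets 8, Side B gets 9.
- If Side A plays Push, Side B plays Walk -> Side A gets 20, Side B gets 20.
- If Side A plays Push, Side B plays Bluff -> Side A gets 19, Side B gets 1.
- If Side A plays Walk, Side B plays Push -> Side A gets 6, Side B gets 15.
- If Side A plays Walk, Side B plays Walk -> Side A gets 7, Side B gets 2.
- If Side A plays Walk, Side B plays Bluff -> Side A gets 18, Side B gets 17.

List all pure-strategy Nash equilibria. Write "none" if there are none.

(Push, Walk)

(Push, Push): Side B can switch to Walk (9 → 20). Not NE.
(Push, Walk): Side A gets 20, best alternative 7; Side B gets 20, best alternative 9. No profitable deviation — NE.
(Push, Bluff): Side B can switch to Push (1 → 9). Not NE.
(Walk, Push): Side A can switch to Push (6 → 8). Not NE.
(Walk, Walk): Side A can switch to Push (7 → 20). Not NE.
(Walk, Bluff): Side A can switch to Push (18 → 19). Not NE.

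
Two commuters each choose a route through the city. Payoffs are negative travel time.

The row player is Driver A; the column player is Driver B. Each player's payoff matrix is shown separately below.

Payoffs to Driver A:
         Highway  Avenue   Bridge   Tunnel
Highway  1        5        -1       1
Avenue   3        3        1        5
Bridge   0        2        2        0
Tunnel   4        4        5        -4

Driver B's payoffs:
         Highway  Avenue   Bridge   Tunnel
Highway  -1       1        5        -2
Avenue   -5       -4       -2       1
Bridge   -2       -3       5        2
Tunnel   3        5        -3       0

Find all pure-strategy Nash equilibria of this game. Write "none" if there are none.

The unique pure-strategy Nash equilibrium is (Avenue, Tunnel).

(Highway, Highway): Driver A can switch to Avenue (1 → 3). Not NE.
(Highway, Avenue): Driver B can switch to Bridge (1 → 5). Not NE.
(Highway, Bridge): Driver A can switch to Avenue (-1 → 1). Not NE.
(Highway, Tunnel): Driver A can switch to Avenue (1 → 5). Not NE.
(Avenue, Highway): Driver A can switch to Tunnel (3 → 4). Not NE.
(Avenue, Avenue): Driver A can switch to Highway (3 → 5). Not NE.
(Avenue, Tunnel): Driver A gets 5, best alternative 1; Driver B gets 1, best alternative -2. No profitable deviation — NE.
(The remaining 9 profiles each have a profitable deviation by the same check.)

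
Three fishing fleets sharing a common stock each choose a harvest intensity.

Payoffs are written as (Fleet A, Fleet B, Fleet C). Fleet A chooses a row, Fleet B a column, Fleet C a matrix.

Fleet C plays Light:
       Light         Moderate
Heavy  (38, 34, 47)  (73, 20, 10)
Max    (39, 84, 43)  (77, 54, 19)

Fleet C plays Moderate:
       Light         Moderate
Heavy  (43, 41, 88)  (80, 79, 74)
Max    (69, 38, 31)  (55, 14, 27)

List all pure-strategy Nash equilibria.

Fleet A against (Light, Light): payoffs 38, 39 → best response Max.
Fleet A against (Light, Moderate): payoffs 43, 69 → best response Max.
Fleet A against (Moderate, Light): payoffs 73, 77 → best response Max.
Fleet A against (Moderate, Moderate): payoffs 80, 55 → best response Heavy.
Fleet B against (Heavy, Light): payoffs 34, 20 → best response Light.
Fleet B against (Heavy, Moderate): payoffs 41, 79 → best response Moderate.
Fleet B against (Max, Light): payoffs 84, 54 → best response Light.
Fleet B against (Max, Moderate): payoffs 38, 14 → best response Light.
Fleet C against (Heavy, Light): payoffs 47, 88 → best response Moderate.
Fleet C against (Heavy, Moderate): payoffs 10, 74 → best response Moderate.
Fleet C against (Max, Light): payoffs 43, 31 → best response Light.
Fleet C against (Max, Moderate): payoffs 19, 27 → best response Moderate.
Mutual best responses: (Heavy, Moderate, Moderate); (Max, Light, Light).

The pure Nash equilibria are (Heavy, Moderate, Moderate) and (Max, Light, Light).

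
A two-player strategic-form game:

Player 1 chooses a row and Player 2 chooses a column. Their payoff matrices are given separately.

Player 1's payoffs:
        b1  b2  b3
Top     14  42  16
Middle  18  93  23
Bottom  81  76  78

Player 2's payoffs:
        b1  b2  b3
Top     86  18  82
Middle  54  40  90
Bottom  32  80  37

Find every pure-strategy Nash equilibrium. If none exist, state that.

Player 1 against b1: payoffs 14, 18, 81 → best response Bottom.
Player 1 against b2: payoffs 42, 93, 76 → best response Middle.
Player 1 against b3: payoffs 16, 23, 78 → best response Bottom.
Player 2 against Top: payoffs 86, 18, 82 → best response b1.
Player 2 against Middle: payoffs 54, 40, 90 → best response b3.
Player 2 against Bottom: payoffs 32, 80, 37 → best response b2.
No profile is a mutual best response for all players.

none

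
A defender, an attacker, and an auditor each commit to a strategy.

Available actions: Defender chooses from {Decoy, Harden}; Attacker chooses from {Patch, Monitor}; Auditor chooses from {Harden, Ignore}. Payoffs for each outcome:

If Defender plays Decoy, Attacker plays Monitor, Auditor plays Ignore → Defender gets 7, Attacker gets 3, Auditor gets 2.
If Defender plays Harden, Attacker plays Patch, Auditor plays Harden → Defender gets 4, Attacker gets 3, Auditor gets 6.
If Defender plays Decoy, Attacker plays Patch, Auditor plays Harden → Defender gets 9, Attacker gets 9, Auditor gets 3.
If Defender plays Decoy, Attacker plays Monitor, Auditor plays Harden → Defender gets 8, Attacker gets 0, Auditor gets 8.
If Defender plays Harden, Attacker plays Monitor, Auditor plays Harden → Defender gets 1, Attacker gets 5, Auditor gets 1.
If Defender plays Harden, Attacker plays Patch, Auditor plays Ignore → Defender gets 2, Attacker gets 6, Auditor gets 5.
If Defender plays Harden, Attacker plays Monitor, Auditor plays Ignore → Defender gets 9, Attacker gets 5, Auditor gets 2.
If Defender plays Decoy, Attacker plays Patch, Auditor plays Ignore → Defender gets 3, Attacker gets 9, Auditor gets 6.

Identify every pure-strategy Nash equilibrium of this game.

Defender against (Patch, Harden): payoffs 9, 4 → best response Decoy.
Defender against (Patch, Ignore): payoffs 3, 2 → best response Decoy.
Defender against (Monitor, Harden): payoffs 8, 1 → best response Decoy.
Defender against (Monitor, Ignore): payoffs 7, 9 → best response Harden.
Attacker against (Decoy, Harden): payoffs 9, 0 → best response Patch.
Attacker against (Decoy, Ignore): payoffs 9, 3 → best response Patch.
Attacker against (Harden, Harden): payoffs 3, 5 → best response Monitor.
Attacker against (Harden, Ignore): payoffs 6, 5 → best response Patch.
Auditor against (Decoy, Patch): payoffs 3, 6 → best response Ignore.
Auditor against (Decoy, Monitor): payoffs 8, 2 → best response Harden.
Auditor against (Harden, Patch): payoffs 6, 5 → best response Harden.
Auditor against (Harden, Monitor): payoffs 1, 2 → best response Ignore.
Mutual best responses: (Decoy, Patch, Ignore).

The unique pure-strategy Nash equilibrium is (Decoy, Patch, Ignore).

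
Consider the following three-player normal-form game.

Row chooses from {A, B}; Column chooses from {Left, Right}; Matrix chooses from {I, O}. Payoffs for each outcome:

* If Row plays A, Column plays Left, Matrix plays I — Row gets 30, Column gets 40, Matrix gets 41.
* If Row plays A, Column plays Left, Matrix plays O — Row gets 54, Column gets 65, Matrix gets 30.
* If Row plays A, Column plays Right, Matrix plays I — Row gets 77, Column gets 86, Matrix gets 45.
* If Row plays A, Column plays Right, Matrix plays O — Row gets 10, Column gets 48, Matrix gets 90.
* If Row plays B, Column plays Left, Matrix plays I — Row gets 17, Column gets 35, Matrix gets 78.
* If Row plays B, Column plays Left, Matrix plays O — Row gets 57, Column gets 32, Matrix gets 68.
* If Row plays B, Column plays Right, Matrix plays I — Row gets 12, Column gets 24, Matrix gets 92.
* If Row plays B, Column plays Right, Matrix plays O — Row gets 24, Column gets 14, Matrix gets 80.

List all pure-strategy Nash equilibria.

This game has no pure Nash equilibrium.

(A, Left, I): Column can switch to Right (40 → 86). Not NE.
(A, Left, O): Row can switch to B (54 → 57). Not NE.
(A, Right, I): Matrix can switch to O (45 → 90). Not NE.
(A, Right, O): Row can switch to B (10 → 24). Not NE.
(B, Left, I): Row can switch to A (17 → 30). Not NE.
(B, Left, O): Matrix can switch to I (68 → 78). Not NE.
(B, Right, I): Row can switch to A (12 → 77). Not NE.
(B, Right, O): Column can switch to Left (14 → 32). Not NE.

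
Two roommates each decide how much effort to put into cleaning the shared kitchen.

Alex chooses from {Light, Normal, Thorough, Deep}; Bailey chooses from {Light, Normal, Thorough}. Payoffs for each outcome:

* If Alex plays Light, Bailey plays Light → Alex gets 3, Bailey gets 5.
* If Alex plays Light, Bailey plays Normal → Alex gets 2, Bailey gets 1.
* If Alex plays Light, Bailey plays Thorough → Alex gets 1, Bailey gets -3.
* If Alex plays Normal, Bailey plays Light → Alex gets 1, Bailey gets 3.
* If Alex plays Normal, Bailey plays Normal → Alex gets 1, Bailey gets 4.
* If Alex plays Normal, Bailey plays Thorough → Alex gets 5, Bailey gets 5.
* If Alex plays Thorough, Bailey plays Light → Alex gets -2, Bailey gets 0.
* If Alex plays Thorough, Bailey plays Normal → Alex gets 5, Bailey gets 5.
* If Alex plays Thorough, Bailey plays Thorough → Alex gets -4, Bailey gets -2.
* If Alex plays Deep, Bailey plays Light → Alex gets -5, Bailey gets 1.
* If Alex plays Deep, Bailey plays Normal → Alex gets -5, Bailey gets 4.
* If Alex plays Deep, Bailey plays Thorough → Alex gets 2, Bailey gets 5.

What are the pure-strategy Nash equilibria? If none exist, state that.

For each strategy profile, look for a profitable unilateral deviation.
(Light, Light): Alex gets 3, best alternative 1; Bailey gets 5, best alternative 1. No profitable deviation — NE.
(Light, Normal): Alex can switch to Thorough (2 → 5). Not NE.
(Light, Thorough): Alex can switch to Normal (1 → 5). Not NE.
(Normal, Light): Alex can switch to Light (1 → 3). Not NE.
(Normal, Normal): Alex can switch to Light (1 → 2). Not NE.
(Normal, Thorough): Alex gets 5, best alternative 2; Bailey gets 5, best alternative 4. No profitable deviation — NE.
(Thorough, Light): Alex can switch to Light (-2 → 3). Not NE.
(Thorough, Normal): Alex gets 5, best alternative 2; Bailey gets 5, best alternative 0. No profitable deviation — NE.
(Thorough, Thorough): Alex can switch to Light (-4 → 1). Not NE.
(Deep, Light): Alex can switch to Light (-5 → 3). Not NE.
(Deep, Normal): Alex can switch to Light (-5 → 2). Not NE.
(Deep, Thorough): Alex can switch to Normal (2 → 5). Not NE.

The pure Nash equilibria are (Light, Light) and (Normal, Thorough) and (Thorough, Normal).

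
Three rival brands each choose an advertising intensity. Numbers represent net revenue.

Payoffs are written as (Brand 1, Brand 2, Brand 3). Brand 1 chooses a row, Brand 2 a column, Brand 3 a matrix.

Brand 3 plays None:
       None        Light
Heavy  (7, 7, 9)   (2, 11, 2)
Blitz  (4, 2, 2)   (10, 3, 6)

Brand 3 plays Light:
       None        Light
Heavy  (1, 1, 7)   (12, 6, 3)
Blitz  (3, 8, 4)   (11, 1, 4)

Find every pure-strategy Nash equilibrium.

Brand 1 against (None, None): payoffs 7, 4 → best response Heavy.
Brand 1 against (None, Light): payoffs 1, 3 → best response Blitz.
Brand 1 against (Light, None): payoffs 2, 10 → best response Blitz.
Brand 1 against (Light, Light): payoffs 12, 11 → best response Heavy.
Brand 2 against (Heavy, None): payoffs 7, 11 → best response Light.
Brand 2 against (Heavy, Light): payoffs 1, 6 → best response Light.
Brand 2 against (Blitz, None): payoffs 2, 3 → best response Light.
Brand 2 against (Blitz, Light): payoffs 8, 1 → best response None.
Brand 3 against (Heavy, None): payoffs 9, 7 → best response None.
Brand 3 against (Heavy, Light): payoffs 2, 3 → best response Light.
Brand 3 against (Blitz, None): payoffs 2, 4 → best response Light.
Brand 3 against (Blitz, Light): payoffs 6, 4 → best response None.
Mutual best responses: (Heavy, Light, Light); (Blitz, None, Light); (Blitz, Light, None).

The pure Nash equilibria are (Heavy, Light, Light) and (Blitz, None, Light) and (Blitz, Light, None).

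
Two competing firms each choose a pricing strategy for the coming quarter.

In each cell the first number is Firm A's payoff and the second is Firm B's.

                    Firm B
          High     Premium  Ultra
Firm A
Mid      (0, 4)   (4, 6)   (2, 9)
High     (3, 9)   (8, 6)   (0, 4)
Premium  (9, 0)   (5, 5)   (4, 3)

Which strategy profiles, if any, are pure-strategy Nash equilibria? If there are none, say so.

For each strategy profile, look for a profitable unilateral deviation.
(Mid, High): Firm A can switch to High (0 → 3). Not NE.
(Mid, Premium): Firm A can switch to High (4 → 8). Not NE.
(Mid, Ultra): Firm A can switch to Premium (2 → 4). Not NE.
(High, High): Firm A can switch to Premium (3 → 9). Not NE.
(High, Premium): Firm B can switch to High (6 → 9). Not NE.
(High, Ultra): Firm A can switch to Mid (0 → 2). Not NE.
(Premium, High): Firm B can switch to Premium (0 → 5). Not NE.
(Premium, Premium): Firm A can switch to High (5 → 8). Not NE.
(Premium, Ultra): Firm B can switch to Premium (3 → 5). Not NE.

No pure-strategy Nash equilibrium.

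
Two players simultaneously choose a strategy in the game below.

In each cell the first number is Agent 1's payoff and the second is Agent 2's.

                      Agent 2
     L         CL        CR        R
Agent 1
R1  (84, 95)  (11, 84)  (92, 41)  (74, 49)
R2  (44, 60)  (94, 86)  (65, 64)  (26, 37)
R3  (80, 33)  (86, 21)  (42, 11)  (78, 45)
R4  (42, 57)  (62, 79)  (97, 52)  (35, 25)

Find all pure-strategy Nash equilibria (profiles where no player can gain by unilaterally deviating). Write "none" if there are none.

(R1, L), (R2, CL), (R3, R)

For each player, find the best response to each opponent profile; mutual best responses are the pure NE.
Agent 1 against L: payoffs 84, 44, 80, 42 → best response R1.
Agent 1 against CL: payoffs 11, 94, 86, 62 → best response R2.
Agent 1 against CR: payoffs 92, 65, 42, 97 → best response R4.
Agent 1 against R: payoffs 74, 26, 78, 35 → best response R3.
Agent 2 against R1: payoffs 95, 84, 41, 49 → best response L.
Agent 2 against R2: payoffs 60, 86, 64, 37 → best response CL.
Agent 2 against R3: payoffs 33, 21, 11, 45 → best response R.
Agent 2 against R4: payoffs 57, 79, 52, 25 → best response CL.
Mutual best responses: (R1, L); (R2, CL); (R3, R).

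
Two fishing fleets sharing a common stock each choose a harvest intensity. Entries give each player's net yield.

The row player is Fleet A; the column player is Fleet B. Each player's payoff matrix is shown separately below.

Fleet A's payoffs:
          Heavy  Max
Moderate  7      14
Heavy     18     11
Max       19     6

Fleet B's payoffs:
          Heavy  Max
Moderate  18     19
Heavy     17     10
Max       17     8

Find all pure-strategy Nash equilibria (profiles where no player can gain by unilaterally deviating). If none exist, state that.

(Moderate, Max); (Max, Heavy)

For each strategy profile, look for a profitable unilateral deviation.
(Moderate, Heavy): Fleet A can switch to Heavy (7 → 18). Not NE.
(Moderate, Max): Fleet A gets 14, best alternative 11; Fleet B gets 19, best alternative 18. No profitable deviation — NE.
(Heavy, Heavy): Fleet A can switch to Max (18 → 19). Not NE.
(Heavy, Max): Fleet A can switch to Moderate (11 → 14). Not NE.
(Max, Heavy): Fleet A gets 19, best alternative 18; Fleet B gets 17, best alternative 8. No profitable deviation — NE.
(Max, Max): Fleet A can switch to Moderate (6 → 14). Not NE.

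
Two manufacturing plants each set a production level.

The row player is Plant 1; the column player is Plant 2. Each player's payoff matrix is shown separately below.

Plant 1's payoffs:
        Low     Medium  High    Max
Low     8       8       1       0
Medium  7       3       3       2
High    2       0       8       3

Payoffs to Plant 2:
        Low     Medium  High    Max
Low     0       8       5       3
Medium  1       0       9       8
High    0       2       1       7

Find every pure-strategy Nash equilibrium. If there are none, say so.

Pure-strategy Nash equilibria: (Low, Medium); (High, Max)

Check each profile: it is a Nash equilibrium iff no player can strictly gain by switching unilaterally.
(Low, Low): Plant 2 can switch to Medium (0 → 8). Not NE.
(Low, Medium): Plant 1 gets 8, best alternative 3; Plant 2 gets 8, best alternative 5. No profitable deviation — NE.
(Low, High): Plant 1 can switch to Medium (1 → 3). Not NE.
(Low, Max): Plant 1 can switch to Medium (0 → 2). Not NE.
(Medium, Low): Plant 1 can switch to Low (7 → 8). Not NE.
(Medium, Medium): Plant 1 can switch to Low (3 → 8). Not NE.
(Medium, High): Plant 1 can switch to High (3 → 8). Not NE.
(Medium, Max): Plant 1 can switch to High (2 → 3). Not NE.
(High, Low): Plant 1 can switch to Low (2 → 8). Not NE.
(High, Max): Plant 1 gets 3, best alternative 2; Plant 2 gets 7, best alternative 2. No profitable deviation — NE.
(The remaining 2 profiles each have a profitable deviation by the same check.)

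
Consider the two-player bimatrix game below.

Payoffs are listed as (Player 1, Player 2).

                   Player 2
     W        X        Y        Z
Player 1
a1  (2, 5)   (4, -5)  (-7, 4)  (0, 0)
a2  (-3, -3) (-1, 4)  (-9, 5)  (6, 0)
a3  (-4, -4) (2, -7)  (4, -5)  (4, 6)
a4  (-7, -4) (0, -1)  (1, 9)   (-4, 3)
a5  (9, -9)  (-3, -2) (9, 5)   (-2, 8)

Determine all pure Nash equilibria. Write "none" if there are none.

Player 1 against W: payoffs 2, -3, -4, -7, 9 → best response a5.
Player 1 against X: payoffs 4, -1, 2, 0, -3 → best response a1.
Player 1 against Y: payoffs -7, -9, 4, 1, 9 → best response a5.
Player 1 against Z: payoffs 0, 6, 4, -4, -2 → best response a2.
Player 2 against a1: payoffs 5, -5, 4, 0 → best response W.
Player 2 against a2: payoffs -3, 4, 5, 0 → best response Y.
Player 2 against a3: payoffs -4, -7, -5, 6 → best response Z.
Player 2 against a4: payoffs -4, -1, 9, 3 → best response Y.
Player 2 against a5: payoffs -9, -2, 5, 8 → best response Z.
No profile is a mutual best response for all players.

No pure-strategy Nash equilibrium.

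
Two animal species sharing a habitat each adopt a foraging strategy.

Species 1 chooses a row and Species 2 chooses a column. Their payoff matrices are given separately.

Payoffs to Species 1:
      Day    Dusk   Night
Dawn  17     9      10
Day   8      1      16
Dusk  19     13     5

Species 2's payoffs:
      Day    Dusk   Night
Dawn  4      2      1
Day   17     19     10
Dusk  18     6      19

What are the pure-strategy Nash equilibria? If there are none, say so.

This game has no pure Nash equilibrium.

Species 1 against Day: payoffs 17, 8, 19 → best response Dusk.
Species 1 against Dusk: payoffs 9, 1, 13 → best response Dusk.
Species 1 against Night: payoffs 10, 16, 5 → best response Day.
Species 2 against Dawn: payoffs 4, 2, 1 → best response Day.
Species 2 against Day: payoffs 17, 19, 10 → best response Dusk.
Species 2 against Dusk: payoffs 18, 6, 19 → best response Night.
No profile is a mutual best response for all players.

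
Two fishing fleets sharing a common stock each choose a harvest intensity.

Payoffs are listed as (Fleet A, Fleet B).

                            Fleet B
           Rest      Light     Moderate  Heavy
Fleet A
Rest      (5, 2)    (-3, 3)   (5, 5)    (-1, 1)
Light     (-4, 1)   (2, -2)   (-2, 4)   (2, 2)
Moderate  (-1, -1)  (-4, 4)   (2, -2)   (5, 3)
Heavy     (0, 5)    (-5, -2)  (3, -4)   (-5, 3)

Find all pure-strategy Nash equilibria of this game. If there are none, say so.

Pure NE: (Rest, Moderate)

(Rest, Rest): Fleet B can switch to Light (2 → 3). Not NE.
(Rest, Light): Fleet A can switch to Light (-3 → 2). Not NE.
(Rest, Moderate): Fleet A gets 5, best alternative 3; Fleet B gets 5, best alternative 3. No profitable deviation — NE.
(Rest, Heavy): Fleet A can switch to Light (-1 → 2). Not NE.
(Light, Rest): Fleet A can switch to Rest (-4 → 5). Not NE.
(Light, Light): Fleet B can switch to Rest (-2 → 1). Not NE.
(Light, Moderate): Fleet A can switch to Rest (-2 → 5). Not NE.
(The remaining 9 profiles each have a profitable deviation by the same check.)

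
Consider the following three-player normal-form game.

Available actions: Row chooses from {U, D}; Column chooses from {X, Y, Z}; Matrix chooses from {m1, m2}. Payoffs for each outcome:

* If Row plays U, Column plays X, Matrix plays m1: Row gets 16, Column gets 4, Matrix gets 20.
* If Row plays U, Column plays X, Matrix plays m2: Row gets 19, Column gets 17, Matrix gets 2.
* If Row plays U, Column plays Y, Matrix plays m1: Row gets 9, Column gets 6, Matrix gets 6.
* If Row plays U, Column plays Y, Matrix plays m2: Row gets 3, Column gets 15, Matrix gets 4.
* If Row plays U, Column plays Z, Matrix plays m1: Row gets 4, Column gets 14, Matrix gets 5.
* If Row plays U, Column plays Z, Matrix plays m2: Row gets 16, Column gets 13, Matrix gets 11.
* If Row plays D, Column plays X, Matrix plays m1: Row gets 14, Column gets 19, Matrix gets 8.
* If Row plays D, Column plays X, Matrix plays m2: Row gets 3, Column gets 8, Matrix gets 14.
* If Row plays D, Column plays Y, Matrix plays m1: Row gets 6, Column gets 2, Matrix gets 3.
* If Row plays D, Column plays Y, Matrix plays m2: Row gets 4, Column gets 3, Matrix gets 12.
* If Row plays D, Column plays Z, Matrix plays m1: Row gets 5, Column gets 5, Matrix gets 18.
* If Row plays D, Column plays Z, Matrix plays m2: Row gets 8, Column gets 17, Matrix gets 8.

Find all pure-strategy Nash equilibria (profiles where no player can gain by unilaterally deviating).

Check each profile: it is a Nash equilibrium iff no player can strictly gain by switching unilaterally.
(U, X, m1): Column can switch to Y (4 → 6). Not NE.
(U, X, m2): Matrix can switch to m1 (2 → 20). Not NE.
(U, Y, m1): Column can switch to Z (6 → 14). Not NE.
(U, Y, m2): Row can switch to D (3 → 4). Not NE.
(U, Z, m1): Row can switch to D (4 → 5). Not NE.
(U, Z, m2): Column can switch to X (13 → 17). Not NE.
(The remaining 6 profiles each have a profitable deviation by the same check.)

No pure-strategy Nash equilibrium.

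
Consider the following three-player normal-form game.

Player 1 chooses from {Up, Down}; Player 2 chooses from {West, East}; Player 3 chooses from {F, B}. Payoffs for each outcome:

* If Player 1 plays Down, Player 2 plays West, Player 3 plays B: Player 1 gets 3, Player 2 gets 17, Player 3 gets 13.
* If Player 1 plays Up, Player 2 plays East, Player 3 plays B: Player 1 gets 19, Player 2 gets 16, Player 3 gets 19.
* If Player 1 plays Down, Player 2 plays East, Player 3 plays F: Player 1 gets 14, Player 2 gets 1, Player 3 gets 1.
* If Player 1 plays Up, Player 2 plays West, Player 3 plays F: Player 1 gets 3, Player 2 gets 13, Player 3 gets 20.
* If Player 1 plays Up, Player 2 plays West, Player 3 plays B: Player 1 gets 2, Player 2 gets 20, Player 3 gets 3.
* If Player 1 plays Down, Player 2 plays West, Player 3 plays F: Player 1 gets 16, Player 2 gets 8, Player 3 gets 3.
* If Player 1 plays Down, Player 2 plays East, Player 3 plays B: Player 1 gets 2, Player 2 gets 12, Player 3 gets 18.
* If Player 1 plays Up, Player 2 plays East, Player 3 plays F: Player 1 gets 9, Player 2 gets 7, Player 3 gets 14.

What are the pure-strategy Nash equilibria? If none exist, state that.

Pure NE: (Down, West, B)

Player 1 against (West, F): payoffs 3, 16 → best response Down.
Player 1 against (West, B): payoffs 2, 3 → best response Down.
Player 1 against (East, F): payoffs 9, 14 → best response Down.
Player 1 against (East, B): payoffs 19, 2 → best response Up.
Player 2 against (Up, F): payoffs 13, 7 → best response West.
Player 2 against (Up, B): payoffs 20, 16 → best response West.
Player 2 against (Down, F): payoffs 8, 1 → best response West.
Player 2 against (Down, B): payoffs 17, 12 → best response West.
Player 3 against (Up, West): payoffs 20, 3 → best response F.
Player 3 against (Up, East): payoffs 14, 19 → best response B.
Player 3 against (Down, West): payoffs 3, 13 → best response B.
Player 3 against (Down, East): payoffs 1, 18 → best response B.
Mutual best responses: (Down, West, B).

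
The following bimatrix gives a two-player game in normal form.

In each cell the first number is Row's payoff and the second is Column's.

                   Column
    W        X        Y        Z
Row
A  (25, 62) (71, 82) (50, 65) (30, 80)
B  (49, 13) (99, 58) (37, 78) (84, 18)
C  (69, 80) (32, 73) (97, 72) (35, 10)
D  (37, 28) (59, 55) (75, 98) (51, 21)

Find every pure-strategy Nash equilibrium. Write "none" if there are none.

The unique pure-strategy Nash equilibrium is (C, W).

Row against W: payoffs 25, 49, 69, 37 → best response C.
Row against X: payoffs 71, 99, 32, 59 → best response B.
Row against Y: payoffs 50, 37, 97, 75 → best response C.
Row against Z: payoffs 30, 84, 35, 51 → best response B.
Column against A: payoffs 62, 82, 65, 80 → best response X.
Column against B: payoffs 13, 58, 78, 18 → best response Y.
Column against C: payoffs 80, 73, 72, 10 → best response W.
Column against D: payoffs 28, 55, 98, 21 → best response Y.
Mutual best responses: (C, W).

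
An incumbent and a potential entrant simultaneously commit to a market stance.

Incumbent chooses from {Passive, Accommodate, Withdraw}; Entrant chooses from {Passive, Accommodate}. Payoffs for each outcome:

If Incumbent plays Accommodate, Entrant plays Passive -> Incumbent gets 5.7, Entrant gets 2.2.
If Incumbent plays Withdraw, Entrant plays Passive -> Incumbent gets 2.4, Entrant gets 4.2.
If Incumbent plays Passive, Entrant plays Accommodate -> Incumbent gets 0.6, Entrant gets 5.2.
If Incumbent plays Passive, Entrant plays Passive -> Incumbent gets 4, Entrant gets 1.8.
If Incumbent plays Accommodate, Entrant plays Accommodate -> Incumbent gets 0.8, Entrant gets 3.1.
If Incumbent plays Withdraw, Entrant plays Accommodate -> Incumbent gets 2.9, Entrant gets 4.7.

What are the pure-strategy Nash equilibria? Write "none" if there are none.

Incumbent against Passive: payoffs 4, 5.7, 2.4 → best response Accommodate.
Incumbent against Accommodate: payoffs 0.6, 0.8, 2.9 → best response Withdraw.
Entrant against Passive: payoffs 1.8, 5.2 → best response Accommodate.
Entrant against Accommodate: payoffs 2.2, 3.1 → best response Accommodate.
Entrant against Withdraw: payoffs 4.2, 4.7 → best response Accommodate.
Mutual best responses: (Withdraw, Accommodate).

(Withdraw, Accommodate)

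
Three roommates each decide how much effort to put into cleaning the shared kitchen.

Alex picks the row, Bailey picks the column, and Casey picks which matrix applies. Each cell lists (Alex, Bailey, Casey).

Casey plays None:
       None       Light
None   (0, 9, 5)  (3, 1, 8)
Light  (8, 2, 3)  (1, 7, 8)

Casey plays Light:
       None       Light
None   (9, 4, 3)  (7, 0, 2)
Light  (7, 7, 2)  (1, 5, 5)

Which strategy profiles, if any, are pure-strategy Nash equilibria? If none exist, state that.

none

Alex against (None, None): payoffs 0, 8 → best response Light.
Alex against (None, Light): payoffs 9, 7 → best response None.
Alex against (Light, None): payoffs 3, 1 → best response None.
Alex against (Light, Light): payoffs 7, 1 → best response None.
Bailey against (None, None): payoffs 9, 1 → best response None.
Bailey against (None, Light): payoffs 4, 0 → best response None.
Bailey against (Light, None): payoffs 2, 7 → best response Light.
Bailey against (Light, Light): payoffs 7, 5 → best response None.
Casey against (None, None): payoffs 5, 3 → best response None.
Casey against (None, Light): payoffs 8, 2 → best response None.
Casey against (Light, None): payoffs 3, 2 → best response None.
Casey against (Light, Light): payoffs 8, 5 → best response None.
No profile is a mutual best response for all players.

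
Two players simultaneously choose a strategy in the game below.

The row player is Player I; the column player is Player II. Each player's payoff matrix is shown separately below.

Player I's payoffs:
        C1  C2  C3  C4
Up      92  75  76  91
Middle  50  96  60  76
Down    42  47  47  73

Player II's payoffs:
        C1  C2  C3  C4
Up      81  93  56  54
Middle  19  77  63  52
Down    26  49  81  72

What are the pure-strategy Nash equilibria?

Player I against C1: payoffs 92, 50, 42 → best response Up.
Player I against C2: payoffs 75, 96, 47 → best response Middle.
Player I against C3: payoffs 76, 60, 47 → best response Up.
Player I against C4: payoffs 91, 76, 73 → best response Up.
Player II against Up: payoffs 81, 93, 56, 54 → best response C2.
Player II against Middle: payoffs 19, 77, 63, 52 → best response C2.
Player II against Down: payoffs 26, 49, 81, 72 → best response C3.
Mutual best responses: (Middle, C2).

Pure NE: (Middle, C2)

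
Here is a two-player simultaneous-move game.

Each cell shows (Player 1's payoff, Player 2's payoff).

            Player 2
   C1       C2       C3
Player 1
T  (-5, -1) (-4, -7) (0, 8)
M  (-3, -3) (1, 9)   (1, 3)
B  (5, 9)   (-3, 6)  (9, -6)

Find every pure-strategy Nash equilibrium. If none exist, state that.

The pure Nash equilibria are (M, C2) and (B, C1).

Check each profile: it is a Nash equilibrium iff no player can strictly gain by switching unilaterally.
(T, C1): Player 1 can switch to M (-5 → -3). Not NE.
(T, C2): Player 1 can switch to M (-4 → 1). Not NE.
(T, C3): Player 1 can switch to M (0 → 1). Not NE.
(M, C1): Player 1 can switch to B (-3 → 5). Not NE.
(M, C2): Player 1 gets 1, best alternative -3; Player 2 gets 9, best alternative 3. No profitable deviation — NE.
(M, C3): Player 1 can switch to B (1 → 9). Not NE.
(B, C1): Player 1 gets 5, best alternative -3; Player 2 gets 9, best alternative 6. No profitable deviation — NE.
(B, C2): Player 1 can switch to M (-3 → 1). Not NE.
(B, C3): Player 2 can switch to C1 (-6 → 9). Not NE.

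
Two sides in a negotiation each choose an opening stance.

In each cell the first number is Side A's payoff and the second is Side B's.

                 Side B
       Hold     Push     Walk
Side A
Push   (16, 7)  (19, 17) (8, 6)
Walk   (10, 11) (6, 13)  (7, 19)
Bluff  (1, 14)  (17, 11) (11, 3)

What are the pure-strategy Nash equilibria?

Pure NE: (Push, Push)

(Push, Hold): Side B can switch to Push (7 → 17). Not NE.
(Push, Push): Side A gets 19, best alternative 17; Side B gets 17, best alternative 7. No profitable deviation — NE.
(Push, Walk): Side A can switch to Bluff (8 → 11). Not NE.
(Walk, Hold): Side A can switch to Push (10 → 16). Not NE.
(Walk, Push): Side A can switch to Push (6 → 19). Not NE.
(Walk, Walk): Side A can switch to Push (7 → 8). Not NE.
(Bluff, Hold): Side A can switch to Push (1 → 16). Not NE.
(Bluff, Push): Side A can switch to Push (17 → 19). Not NE.
(Bluff, Walk): Side B can switch to Hold (3 → 14). Not NE.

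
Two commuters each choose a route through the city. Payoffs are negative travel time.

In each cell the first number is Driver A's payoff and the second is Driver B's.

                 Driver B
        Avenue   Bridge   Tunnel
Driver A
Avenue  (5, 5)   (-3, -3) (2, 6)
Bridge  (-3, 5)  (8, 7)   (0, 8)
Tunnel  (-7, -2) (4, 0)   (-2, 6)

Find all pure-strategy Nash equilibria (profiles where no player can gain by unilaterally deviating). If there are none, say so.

Pure NE: (Avenue, Tunnel)

For each strategy profile, look for a profitable unilateral deviation.
(Avenue, Avenue): Driver B can switch to Tunnel (5 → 6). Not NE.
(Avenue, Bridge): Driver A can switch to Bridge (-3 → 8). Not NE.
(Avenue, Tunnel): Driver A gets 2, best alternative 0; Driver B gets 6, best alternative 5. No profitable deviation — NE.
(Bridge, Avenue): Driver A can switch to Avenue (-3 → 5). Not NE.
(Bridge, Bridge): Driver B can switch to Tunnel (7 → 8). Not NE.
(Bridge, Tunnel): Driver A can switch to Avenue (0 → 2). Not NE.
(Tunnel, Avenue): Driver A can switch to Avenue (-7 → 5). Not NE.
(Tunnel, Bridge): Driver A can switch to Bridge (4 → 8). Not NE.
(Tunnel, Tunnel): Driver A can switch to Avenue (-2 → 2). Not NE.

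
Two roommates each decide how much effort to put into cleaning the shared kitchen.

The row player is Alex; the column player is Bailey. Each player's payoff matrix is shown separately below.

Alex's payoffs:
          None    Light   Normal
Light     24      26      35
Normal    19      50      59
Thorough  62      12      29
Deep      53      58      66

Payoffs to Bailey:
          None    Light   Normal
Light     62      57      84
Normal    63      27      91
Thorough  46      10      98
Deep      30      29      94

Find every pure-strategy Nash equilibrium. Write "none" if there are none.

Alex against None: payoffs 24, 19, 62, 53 → best response Thorough.
Alex against Light: payoffs 26, 50, 12, 58 → best response Deep.
Alex against Normal: payoffs 35, 59, 29, 66 → best response Deep.
Bailey against Light: payoffs 62, 57, 84 → best response Normal.
Bailey against Normal: payoffs 63, 27, 91 → best response Normal.
Bailey against Thorough: payoffs 46, 10, 98 → best response Normal.
Bailey against Deep: payoffs 30, 29, 94 → best response Normal.
Mutual best responses: (Deep, Normal).

Pure NE: (Deep, Normal)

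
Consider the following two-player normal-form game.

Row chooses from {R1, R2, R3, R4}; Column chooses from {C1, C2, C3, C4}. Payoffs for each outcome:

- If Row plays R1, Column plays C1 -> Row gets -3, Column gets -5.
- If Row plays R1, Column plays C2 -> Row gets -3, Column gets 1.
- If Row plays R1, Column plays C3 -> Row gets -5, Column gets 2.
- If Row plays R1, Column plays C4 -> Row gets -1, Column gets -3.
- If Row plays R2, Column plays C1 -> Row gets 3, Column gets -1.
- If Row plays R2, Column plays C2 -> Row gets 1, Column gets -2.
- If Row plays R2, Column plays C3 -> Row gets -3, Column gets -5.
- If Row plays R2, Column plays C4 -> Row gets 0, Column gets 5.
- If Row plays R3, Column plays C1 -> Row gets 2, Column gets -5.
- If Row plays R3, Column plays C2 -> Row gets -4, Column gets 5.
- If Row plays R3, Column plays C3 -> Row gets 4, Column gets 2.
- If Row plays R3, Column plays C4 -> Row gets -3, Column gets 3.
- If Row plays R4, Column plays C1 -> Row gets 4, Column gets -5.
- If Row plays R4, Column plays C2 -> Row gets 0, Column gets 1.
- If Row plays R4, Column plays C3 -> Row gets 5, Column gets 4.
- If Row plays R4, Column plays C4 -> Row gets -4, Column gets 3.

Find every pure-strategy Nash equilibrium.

(R2, C4) and (R4, C3)

Check each profile: it is a Nash equilibrium iff no player can strictly gain by switching unilaterally.
(R1, C1): Row can switch to R2 (-3 → 3). Not NE.
(R1, C2): Row can switch to R2 (-3 → 1). Not NE.
(R1, C3): Row can switch to R2 (-5 → -3). Not NE.
(R1, C4): Row can switch to R2 (-1 → 0). Not NE.
(R2, C1): Row can switch to R4 (3 → 4). Not NE.
(R2, C2): Column can switch to C1 (-2 → -1). Not NE.
(R2, C3): Row can switch to R3 (-3 → 4). Not NE.
(R2, C4): Row gets 0, best alternative -1; Column gets 5, best alternative -1. No profitable deviation — NE.
(R3, C1): Row can switch to R2 (2 → 3). Not NE.
(R4, C3): Row gets 5, best alternative 4; Column gets 4, best alternative 3. No profitable deviation — NE.
(The remaining 6 profiles each have a profitable deviation by the same check.)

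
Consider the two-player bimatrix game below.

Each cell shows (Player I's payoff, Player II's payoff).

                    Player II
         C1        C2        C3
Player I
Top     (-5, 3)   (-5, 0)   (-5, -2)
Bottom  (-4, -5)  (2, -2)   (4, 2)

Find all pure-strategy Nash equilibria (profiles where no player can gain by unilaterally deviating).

Check each profile: it is a Nash equilibrium iff no player can strictly gain by switching unilaterally.
(Top, C1): Player I can switch to Bottom (-5 → -4). Not NE.
(Top, C2): Player I can switch to Bottom (-5 → 2). Not NE.
(Top, C3): Player I can switch to Bottom (-5 → 4). Not NE.
(Bottom, C1): Player II can switch to C2 (-5 → -2). Not NE.
(Bottom, C2): Player II can switch to C3 (-2 → 2). Not NE.
(Bottom, C3): Player I gets 4, best alternative -5; Player II gets 2, best alternative -2. No profitable deviation — NE.

(Bottom, C3)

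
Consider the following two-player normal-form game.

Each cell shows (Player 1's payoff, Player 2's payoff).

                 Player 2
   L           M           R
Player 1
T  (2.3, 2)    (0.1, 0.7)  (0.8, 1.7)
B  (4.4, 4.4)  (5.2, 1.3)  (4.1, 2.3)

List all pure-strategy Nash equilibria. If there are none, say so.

(T, L): Player 1 can switch to B (2.3 → 4.4). Not NE.
(T, M): Player 1 can switch to B (0.1 → 5.2). Not NE.
(T, R): Player 1 can switch to B (0.8 → 4.1). Not NE.
(B, L): Player 1 gets 4.4, best alternative 2.3; Player 2 gets 4.4, best alternative 2.3. No profitable deviation — NE.
(B, M): Player 2 can switch to L (1.3 → 4.4). Not NE.
(B, R): Player 2 can switch to L (2.3 → 4.4). Not NE.

The unique pure-strategy Nash equilibrium is (B, L).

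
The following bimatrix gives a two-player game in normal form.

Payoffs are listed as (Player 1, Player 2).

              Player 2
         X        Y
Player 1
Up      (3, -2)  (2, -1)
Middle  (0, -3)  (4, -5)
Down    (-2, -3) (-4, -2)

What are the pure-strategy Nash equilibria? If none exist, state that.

Mark each player's best response to every combination of opponents' strategies; a profile where every player is best-responding is a pure Nash equilibrium.
Player 1 against X: payoffs 3, 0, -2 → best response Up.
Player 1 against Y: payoffs 2, 4, -4 → best response Middle.
Player 2 against Up: payoffs -2, -1 → best response Y.
Player 2 against Middle: payoffs -3, -5 → best response X.
Player 2 against Down: payoffs -3, -2 → best response Y.
No profile is a mutual best response for all players.

none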